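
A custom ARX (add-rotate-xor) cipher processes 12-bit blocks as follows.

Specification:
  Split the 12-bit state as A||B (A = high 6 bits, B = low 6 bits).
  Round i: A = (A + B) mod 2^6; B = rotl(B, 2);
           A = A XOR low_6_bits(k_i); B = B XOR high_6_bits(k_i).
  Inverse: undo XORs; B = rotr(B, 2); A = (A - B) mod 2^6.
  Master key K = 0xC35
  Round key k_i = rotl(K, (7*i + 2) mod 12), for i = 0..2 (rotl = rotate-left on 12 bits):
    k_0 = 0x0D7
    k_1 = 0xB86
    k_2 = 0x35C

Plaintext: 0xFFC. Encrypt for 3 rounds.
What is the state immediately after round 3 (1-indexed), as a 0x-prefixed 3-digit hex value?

0x6FB

s_0 = plaintext = 0xFFC
s_1 = Round(s_0, k_0) = 0xB30
s_2 = Round(s_1, k_1) = 0x6AD
s_3 = Round(s_2, k_2) = 0x6FB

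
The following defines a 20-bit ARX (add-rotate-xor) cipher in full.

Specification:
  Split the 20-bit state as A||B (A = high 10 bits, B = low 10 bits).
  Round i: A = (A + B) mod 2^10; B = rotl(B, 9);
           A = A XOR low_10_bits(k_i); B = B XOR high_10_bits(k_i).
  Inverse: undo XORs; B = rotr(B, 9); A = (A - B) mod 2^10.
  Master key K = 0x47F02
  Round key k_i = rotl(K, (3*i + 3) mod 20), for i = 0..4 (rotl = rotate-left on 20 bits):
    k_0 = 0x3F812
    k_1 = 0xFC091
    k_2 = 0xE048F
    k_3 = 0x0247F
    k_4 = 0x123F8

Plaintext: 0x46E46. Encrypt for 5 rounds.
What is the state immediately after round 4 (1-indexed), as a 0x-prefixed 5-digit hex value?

0x4858E

s_0 = plaintext = 0x46E46
s_1 = Round(s_0, k_0) = 0xDCDDD
s_2 = Round(s_1, k_1) = 0x7051E
s_3 = Round(s_2, k_2) = 0x9430E
s_4 = Round(s_3, k_3) = 0x4858E
s_5 = Round(s_4, k_4) = 0x55C8F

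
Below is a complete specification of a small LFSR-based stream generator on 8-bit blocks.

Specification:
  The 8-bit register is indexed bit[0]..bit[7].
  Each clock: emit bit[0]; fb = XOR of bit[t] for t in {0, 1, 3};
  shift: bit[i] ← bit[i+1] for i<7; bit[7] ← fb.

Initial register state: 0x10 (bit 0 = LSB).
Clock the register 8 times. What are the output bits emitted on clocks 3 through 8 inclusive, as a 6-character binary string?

reg_0 = 0x10
clock 1: out=0, reg = 0x08
clock 2: out=0, reg = 0x84
clock 3: out=0, reg = 0x42
clock 4: out=0, reg = 0xA1
clock 5: out=1, reg = 0xD0
clock 6: out=0, reg = 0x68
clock 7: out=0, reg = 0xB4
clock 8: out=0, reg = 0x5A

001000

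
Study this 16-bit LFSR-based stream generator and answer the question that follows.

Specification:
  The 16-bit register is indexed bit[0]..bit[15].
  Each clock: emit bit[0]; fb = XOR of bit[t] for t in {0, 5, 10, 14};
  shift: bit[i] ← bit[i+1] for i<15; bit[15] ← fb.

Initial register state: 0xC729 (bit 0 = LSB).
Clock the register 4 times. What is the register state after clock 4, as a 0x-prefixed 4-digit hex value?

reg_0 = 0xC729
clock 1: out=1, reg = 0x6394
clock 2: out=0, reg = 0xB1CA
clock 3: out=0, reg = 0x58E5
clock 4: out=1, reg = 0xAC72

0xAC72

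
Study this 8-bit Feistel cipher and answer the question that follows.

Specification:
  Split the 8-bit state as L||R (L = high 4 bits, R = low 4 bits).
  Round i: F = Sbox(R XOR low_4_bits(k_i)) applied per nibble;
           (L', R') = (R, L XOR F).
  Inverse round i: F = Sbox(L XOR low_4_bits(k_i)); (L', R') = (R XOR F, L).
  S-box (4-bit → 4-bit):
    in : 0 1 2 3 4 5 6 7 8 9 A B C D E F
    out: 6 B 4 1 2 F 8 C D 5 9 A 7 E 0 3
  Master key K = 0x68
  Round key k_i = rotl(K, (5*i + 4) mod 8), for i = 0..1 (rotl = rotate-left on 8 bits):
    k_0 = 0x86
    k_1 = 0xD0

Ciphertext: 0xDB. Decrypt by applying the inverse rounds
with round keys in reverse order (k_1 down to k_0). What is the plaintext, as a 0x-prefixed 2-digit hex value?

0xC5

s_0 = ciphertext = 0xDB
s_1 = InvRound(s_0, k_1) = 0x5D
s_2 = InvRound(s_1, k_0) = 0xC5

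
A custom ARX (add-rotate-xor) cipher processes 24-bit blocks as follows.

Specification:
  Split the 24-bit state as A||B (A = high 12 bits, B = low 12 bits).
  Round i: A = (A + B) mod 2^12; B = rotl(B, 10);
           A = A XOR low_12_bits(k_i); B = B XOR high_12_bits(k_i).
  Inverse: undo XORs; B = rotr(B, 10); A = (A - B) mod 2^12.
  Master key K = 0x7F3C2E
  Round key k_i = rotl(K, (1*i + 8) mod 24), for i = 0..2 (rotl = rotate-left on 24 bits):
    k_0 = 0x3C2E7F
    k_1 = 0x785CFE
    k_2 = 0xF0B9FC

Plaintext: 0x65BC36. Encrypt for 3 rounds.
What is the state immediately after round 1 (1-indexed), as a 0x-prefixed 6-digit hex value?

0xCEE8CF

s_0 = plaintext = 0x65BC36
s_1 = Round(s_0, k_0) = 0xCEE8CF
s_2 = Round(s_1, k_1) = 0x9439B6
s_3 = Round(s_2, k_2) = 0xB05566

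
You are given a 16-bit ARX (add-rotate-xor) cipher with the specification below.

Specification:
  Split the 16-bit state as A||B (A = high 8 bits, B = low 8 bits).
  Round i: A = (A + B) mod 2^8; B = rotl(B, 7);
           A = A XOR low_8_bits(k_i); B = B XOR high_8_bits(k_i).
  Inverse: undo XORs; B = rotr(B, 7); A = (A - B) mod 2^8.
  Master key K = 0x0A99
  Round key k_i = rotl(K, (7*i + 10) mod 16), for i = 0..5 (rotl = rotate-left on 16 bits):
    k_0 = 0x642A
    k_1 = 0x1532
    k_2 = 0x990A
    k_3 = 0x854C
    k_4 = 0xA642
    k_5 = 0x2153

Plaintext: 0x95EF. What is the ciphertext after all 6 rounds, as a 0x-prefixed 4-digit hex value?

s_0 = plaintext = 0x95EF
s_1 = Round(s_0, k_0) = 0xAE93
s_2 = Round(s_1, k_1) = 0x73DC
s_3 = Round(s_2, k_2) = 0x45F7
s_4 = Round(s_3, k_3) = 0x707E
s_5 = Round(s_4, k_4) = 0xAC99
s_6 = Round(s_5, k_5) = 0x16ED

0x16ED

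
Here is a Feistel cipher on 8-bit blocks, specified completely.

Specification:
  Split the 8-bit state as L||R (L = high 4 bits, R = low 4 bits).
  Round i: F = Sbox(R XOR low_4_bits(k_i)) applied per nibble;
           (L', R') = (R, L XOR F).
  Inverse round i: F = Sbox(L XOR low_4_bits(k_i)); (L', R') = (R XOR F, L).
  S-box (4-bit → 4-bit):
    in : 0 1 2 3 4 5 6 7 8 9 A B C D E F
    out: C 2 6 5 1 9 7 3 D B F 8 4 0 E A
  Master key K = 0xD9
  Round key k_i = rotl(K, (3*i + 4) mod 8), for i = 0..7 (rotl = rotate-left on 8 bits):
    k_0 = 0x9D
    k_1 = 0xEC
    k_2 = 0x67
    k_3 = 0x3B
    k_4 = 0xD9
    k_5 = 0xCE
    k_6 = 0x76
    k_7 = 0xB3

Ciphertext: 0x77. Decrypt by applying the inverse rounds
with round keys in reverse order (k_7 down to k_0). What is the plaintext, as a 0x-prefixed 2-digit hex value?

s_0 = ciphertext = 0x77
s_1 = InvRound(s_0, k_7) = 0x67
s_2 = InvRound(s_1, k_6) = 0xB6
s_3 = InvRound(s_2, k_5) = 0xFB
s_4 = InvRound(s_3, k_4) = 0xCF
s_5 = InvRound(s_4, k_3) = 0xCC
s_6 = InvRound(s_5, k_2) = 0x4C
s_7 = InvRound(s_6, k_1) = 0x14
s_8 = InvRound(s_7, k_0) = 0x01

0x01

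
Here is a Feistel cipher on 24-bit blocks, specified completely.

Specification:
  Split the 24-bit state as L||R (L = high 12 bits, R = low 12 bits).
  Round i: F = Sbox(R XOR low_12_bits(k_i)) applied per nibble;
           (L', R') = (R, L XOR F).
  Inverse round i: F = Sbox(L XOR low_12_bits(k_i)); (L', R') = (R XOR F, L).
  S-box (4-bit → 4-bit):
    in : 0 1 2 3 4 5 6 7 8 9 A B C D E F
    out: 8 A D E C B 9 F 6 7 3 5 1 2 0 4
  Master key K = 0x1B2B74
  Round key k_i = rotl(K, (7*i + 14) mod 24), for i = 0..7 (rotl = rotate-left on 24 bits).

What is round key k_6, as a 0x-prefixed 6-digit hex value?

K = 0x1B2B74
k_0 = rotl(K, (7*0+14) mod 24) = rotl(K, 14) = 0xDD06CA
k_1 = rotl(K, (7*1+14) mod 24) = rotl(K, 21) = 0x83656E
k_2 = rotl(K, (7*2+14) mod 24) = rotl(K, 4) = 0xB2B741
k_3 = rotl(K, (7*3+14) mod 24) = rotl(K, 11) = 0x5BA0D9
k_4 = rotl(K, (7*4+14) mod 24) = rotl(K, 18) = 0xD06CAD
k_5 = rotl(K, (7*5+14) mod 24) = rotl(K, 1) = 0x3656E8
k_6 = rotl(K, (7*6+14) mod 24) = rotl(K, 8) = 0x2B741B

0x2B741B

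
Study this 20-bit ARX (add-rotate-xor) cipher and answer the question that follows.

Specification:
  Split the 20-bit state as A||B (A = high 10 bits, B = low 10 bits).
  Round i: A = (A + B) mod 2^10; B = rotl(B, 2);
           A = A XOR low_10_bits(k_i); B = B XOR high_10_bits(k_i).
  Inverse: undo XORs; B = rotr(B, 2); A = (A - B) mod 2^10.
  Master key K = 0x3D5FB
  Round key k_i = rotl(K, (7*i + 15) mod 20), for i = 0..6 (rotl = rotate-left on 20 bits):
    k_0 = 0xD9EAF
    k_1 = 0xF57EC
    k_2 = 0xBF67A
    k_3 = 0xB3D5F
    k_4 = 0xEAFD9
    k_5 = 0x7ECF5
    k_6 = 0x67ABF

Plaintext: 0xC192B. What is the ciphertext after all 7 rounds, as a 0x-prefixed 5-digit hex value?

s_0 = plaintext = 0xC192B
s_1 = Round(s_0, k_0) = 0xA7BCA
s_2 = Round(s_1, k_1) = 0x610FE
s_3 = Round(s_2, k_2) = 0x3E105
s_4 = Round(s_3, k_3) = 0x28ADA
s_5 = Round(s_4, k_4) = 0x294C1
s_6 = Round(s_5, k_5) = 0x64EFF
s_7 = Round(s_6, k_6) = 0x8B660

0x8B660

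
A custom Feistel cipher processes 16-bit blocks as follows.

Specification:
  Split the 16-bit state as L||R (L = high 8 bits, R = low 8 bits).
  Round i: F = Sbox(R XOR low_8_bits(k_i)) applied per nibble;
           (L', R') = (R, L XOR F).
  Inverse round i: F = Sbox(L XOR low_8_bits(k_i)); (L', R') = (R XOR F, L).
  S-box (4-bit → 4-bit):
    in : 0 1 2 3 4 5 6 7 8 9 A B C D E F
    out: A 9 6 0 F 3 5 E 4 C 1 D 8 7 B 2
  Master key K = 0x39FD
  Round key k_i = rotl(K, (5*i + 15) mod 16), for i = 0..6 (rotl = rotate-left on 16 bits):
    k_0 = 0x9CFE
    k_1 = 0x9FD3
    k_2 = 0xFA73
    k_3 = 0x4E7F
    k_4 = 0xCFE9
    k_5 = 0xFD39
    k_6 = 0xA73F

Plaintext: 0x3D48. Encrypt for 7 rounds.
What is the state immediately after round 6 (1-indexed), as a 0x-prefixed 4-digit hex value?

0xBCC0

s_0 = plaintext = 0x3D48
s_1 = Round(s_0, k_0) = 0x48E8
s_2 = Round(s_1, k_1) = 0xE845
s_3 = Round(s_2, k_2) = 0x45ED
s_4 = Round(s_3, k_3) = 0xED83
s_5 = Round(s_4, k_4) = 0x83BC
s_6 = Round(s_5, k_5) = 0xBCC0
s_7 = Round(s_6, k_6) = 0xC09E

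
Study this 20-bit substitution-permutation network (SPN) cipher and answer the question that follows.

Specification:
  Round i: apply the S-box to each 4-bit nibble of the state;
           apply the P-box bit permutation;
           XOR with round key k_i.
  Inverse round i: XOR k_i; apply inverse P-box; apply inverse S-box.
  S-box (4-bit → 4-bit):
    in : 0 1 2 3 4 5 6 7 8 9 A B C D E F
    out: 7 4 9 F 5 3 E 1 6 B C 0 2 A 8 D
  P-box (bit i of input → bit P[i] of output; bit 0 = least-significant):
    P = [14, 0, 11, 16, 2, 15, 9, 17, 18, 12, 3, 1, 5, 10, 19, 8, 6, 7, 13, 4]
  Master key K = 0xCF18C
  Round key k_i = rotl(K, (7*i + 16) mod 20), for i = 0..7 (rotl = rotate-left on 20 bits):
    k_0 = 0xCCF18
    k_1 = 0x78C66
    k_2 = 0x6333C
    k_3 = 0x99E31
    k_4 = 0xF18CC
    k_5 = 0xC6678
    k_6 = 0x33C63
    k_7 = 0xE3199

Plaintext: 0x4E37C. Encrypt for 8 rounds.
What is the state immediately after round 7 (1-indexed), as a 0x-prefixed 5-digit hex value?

s_0 = plaintext = 0x4E37C
s_1 = Round(s_0, k_0) = 0x8FE57
s_2 = Round(s_1, k_1) = 0xF6DC0
s_3 = Round(s_2, k_2) = 0xECE6F
s_4 = Round(s_3, k_3) = 0xA5023
s_5 = Round(s_4, k_4) = 0x864F1
s_6 = Round(s_5, k_5) = 0x249F4
s_7 = Round(s_6, k_6) = 0xD6615
s_8 = Round(s_7, k_7) = 0x66602

0xD6615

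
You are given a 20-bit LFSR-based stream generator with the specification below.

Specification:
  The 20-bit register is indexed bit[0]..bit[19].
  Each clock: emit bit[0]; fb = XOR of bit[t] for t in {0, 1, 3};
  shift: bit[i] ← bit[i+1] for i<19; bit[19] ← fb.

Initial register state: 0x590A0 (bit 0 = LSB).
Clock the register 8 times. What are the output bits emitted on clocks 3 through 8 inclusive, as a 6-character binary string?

reg_0 = 0x590A0
clock 1: out=0, reg = 0x2C850
clock 2: out=0, reg = 0x16428
clock 3: out=0, reg = 0x8B214
clock 4: out=0, reg = 0x4590A
clock 5: out=0, reg = 0x22C85
clock 6: out=1, reg = 0x91642
clock 7: out=0, reg = 0xC8B21
clock 8: out=1, reg = 0xE4590

000101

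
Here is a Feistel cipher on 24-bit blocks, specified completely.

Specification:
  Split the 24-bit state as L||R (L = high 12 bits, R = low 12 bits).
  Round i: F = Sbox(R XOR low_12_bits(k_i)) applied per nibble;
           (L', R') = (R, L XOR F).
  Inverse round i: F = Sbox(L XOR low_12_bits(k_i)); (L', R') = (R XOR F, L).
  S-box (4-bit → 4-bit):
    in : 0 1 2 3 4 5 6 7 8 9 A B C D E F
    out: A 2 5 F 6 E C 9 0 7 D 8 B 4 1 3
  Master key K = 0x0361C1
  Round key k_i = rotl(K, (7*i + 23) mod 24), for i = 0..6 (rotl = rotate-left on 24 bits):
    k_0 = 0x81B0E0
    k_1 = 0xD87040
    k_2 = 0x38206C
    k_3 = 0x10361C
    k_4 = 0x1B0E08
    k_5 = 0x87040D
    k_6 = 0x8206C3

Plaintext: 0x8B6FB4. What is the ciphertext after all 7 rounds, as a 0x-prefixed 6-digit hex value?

s_0 = plaintext = 0x8B6FB4
s_1 = Round(s_0, k_0) = 0xFB4B50
s_2 = Round(s_1, k_1) = 0xB5079E
s_3 = Round(s_2, k_2) = 0x79E265
s_4 = Round(s_3, k_3) = 0x265109
s_5 = Round(s_4, k_4) = 0x1091C7
s_6 = Round(s_5, k_5) = 0x1C7FB4
s_7 = Round(s_6, k_6) = 0xFB465E

0xFB465E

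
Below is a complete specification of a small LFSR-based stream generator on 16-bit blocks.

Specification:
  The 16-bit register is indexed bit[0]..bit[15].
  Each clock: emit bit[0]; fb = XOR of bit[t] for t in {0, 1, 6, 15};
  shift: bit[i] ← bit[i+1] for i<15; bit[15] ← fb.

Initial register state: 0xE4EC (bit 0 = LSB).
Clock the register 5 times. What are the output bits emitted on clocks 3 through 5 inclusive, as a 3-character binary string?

110

reg_0 = 0xE4EC
clock 1: out=0, reg = 0x7276
clock 2: out=0, reg = 0x393B
clock 3: out=1, reg = 0x1C9D
clock 4: out=1, reg = 0x8E4E
clock 5: out=0, reg = 0xC727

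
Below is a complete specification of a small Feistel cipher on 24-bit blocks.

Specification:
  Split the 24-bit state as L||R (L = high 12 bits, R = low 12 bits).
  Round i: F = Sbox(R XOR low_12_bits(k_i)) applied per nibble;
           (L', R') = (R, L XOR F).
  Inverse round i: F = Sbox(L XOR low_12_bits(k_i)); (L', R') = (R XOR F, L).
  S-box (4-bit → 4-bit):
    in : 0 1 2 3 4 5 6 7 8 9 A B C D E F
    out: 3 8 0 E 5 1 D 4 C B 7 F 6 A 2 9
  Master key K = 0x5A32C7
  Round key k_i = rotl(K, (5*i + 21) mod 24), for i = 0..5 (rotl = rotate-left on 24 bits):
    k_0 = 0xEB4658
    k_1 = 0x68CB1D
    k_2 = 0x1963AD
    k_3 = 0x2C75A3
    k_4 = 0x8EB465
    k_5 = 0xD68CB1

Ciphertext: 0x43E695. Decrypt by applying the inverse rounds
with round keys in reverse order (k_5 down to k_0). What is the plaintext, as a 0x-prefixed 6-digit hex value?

0x95CFF3

s_0 = ciphertext = 0x43E695
s_1 = InvRound(s_0, k_5) = 0xA5C43E
s_2 = InvRound(s_1, k_4) = 0x6D5A5C
s_3 = InvRound(s_2, k_3) = 0x4116D5
s_4 = InvRound(s_3, k_2) = 0x223411
s_5 = InvRound(s_4, k_1) = 0xFF3223
s_6 = InvRound(s_5, k_0) = 0x95CFF3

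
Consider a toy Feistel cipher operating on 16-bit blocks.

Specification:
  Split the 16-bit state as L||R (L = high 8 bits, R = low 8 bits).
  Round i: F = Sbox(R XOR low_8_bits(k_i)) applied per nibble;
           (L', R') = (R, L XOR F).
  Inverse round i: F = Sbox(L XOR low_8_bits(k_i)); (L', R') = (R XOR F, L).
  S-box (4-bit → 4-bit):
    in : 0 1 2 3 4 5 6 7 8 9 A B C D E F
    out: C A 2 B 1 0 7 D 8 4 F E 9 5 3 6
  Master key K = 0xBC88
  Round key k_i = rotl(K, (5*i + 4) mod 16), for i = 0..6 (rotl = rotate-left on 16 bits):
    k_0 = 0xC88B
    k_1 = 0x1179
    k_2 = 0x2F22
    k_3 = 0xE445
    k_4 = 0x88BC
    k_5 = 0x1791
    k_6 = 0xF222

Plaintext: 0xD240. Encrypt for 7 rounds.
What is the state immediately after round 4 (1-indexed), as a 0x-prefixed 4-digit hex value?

s_0 = plaintext = 0xD240
s_1 = Round(s_0, k_0) = 0x404C
s_2 = Round(s_1, k_1) = 0x4CF0
s_3 = Round(s_2, k_2) = 0xF01E
s_4 = Round(s_3, k_3) = 0x1EFE
s_5 = Round(s_4, k_4) = 0xFE0C
s_6 = Round(s_5, k_5) = 0x0CBB
s_7 = Round(s_6, k_6) = 0xBB48

0x1EFE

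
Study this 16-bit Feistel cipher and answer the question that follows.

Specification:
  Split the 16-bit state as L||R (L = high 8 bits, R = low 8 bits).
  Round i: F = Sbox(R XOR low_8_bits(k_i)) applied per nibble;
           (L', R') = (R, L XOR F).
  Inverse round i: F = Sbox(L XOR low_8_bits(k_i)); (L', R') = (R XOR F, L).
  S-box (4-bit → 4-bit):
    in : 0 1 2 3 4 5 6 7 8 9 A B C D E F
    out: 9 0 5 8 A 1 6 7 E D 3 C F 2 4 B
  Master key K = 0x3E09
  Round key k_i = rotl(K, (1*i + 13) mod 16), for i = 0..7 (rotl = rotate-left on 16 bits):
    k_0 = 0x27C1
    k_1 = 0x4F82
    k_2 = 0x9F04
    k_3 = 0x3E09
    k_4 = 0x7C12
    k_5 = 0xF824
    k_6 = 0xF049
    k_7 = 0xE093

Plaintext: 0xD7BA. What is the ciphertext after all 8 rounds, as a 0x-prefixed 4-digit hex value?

0x57CE

s_0 = plaintext = 0xD7BA
s_1 = Round(s_0, k_0) = 0xBAAB
s_2 = Round(s_1, k_1) = 0xABE7
s_3 = Round(s_2, k_2) = 0xE7E3
s_4 = Round(s_3, k_3) = 0xE3A4
s_5 = Round(s_4, k_4) = 0xA425
s_6 = Round(s_5, k_5) = 0x2534
s_7 = Round(s_6, k_6) = 0x3457
s_8 = Round(s_7, k_7) = 0x57CE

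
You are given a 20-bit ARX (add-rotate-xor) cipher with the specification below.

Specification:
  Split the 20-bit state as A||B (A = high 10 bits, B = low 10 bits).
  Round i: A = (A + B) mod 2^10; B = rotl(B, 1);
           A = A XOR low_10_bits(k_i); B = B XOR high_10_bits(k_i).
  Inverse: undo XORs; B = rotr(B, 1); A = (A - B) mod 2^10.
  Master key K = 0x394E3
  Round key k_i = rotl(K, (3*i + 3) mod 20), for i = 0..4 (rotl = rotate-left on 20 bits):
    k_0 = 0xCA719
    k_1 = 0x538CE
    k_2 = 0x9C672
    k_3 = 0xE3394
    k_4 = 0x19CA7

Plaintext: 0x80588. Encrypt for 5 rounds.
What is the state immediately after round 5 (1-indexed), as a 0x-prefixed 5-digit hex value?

0x3AF5A

s_0 = plaintext = 0x80588
s_1 = Round(s_0, k_0) = 0x24039
s_2 = Round(s_1, k_1) = 0x01D3C
s_3 = Round(s_2, k_2) = 0xCC409
s_4 = Round(s_3, k_3) = 0x2BB9E
s_5 = Round(s_4, k_4) = 0x3AF5A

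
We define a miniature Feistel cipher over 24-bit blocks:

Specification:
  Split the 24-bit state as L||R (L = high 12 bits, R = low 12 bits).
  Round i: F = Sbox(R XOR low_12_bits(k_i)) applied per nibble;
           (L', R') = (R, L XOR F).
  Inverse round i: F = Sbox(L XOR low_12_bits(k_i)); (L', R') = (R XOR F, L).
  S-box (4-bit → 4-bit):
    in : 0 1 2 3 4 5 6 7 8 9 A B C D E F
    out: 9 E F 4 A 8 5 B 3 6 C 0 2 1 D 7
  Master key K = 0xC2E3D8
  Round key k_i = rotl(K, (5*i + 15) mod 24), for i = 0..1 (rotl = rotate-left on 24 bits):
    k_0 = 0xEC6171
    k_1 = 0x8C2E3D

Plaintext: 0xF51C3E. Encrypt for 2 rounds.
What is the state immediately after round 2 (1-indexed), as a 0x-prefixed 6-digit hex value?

0xEF651E

s_0 = plaintext = 0xF51C3E
s_1 = Round(s_0, k_0) = 0xC3EEF6
s_2 = Round(s_1, k_1) = 0xEF651E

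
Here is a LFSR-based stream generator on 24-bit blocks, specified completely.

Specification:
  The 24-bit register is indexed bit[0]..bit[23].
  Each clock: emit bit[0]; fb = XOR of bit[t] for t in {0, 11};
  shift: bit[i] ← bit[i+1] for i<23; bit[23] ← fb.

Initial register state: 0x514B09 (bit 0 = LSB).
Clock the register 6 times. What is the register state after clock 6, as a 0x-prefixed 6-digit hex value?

reg_0 = 0x514B09
clock 1: out=1, reg = 0x28A584
clock 2: out=0, reg = 0x1452C2
clock 3: out=0, reg = 0x0A2961
clock 4: out=1, reg = 0x0514B0
clock 5: out=0, reg = 0x028A58
clock 6: out=0, reg = 0x81452C

0x81452C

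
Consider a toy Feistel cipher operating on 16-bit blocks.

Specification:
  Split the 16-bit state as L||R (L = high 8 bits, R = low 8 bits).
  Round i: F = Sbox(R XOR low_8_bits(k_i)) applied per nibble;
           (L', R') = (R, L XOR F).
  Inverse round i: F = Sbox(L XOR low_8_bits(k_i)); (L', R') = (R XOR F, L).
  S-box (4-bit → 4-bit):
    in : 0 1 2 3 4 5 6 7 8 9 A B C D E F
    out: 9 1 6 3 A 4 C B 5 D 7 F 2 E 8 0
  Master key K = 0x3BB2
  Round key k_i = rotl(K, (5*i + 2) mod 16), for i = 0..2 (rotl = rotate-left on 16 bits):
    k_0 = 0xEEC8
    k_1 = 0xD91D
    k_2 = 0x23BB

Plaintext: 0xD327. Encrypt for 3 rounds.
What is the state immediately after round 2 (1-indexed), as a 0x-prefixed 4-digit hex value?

s_0 = plaintext = 0xD327
s_1 = Round(s_0, k_0) = 0x2753
s_2 = Round(s_1, k_1) = 0x538F
s_3 = Round(s_2, k_2) = 0x8F69

0x538F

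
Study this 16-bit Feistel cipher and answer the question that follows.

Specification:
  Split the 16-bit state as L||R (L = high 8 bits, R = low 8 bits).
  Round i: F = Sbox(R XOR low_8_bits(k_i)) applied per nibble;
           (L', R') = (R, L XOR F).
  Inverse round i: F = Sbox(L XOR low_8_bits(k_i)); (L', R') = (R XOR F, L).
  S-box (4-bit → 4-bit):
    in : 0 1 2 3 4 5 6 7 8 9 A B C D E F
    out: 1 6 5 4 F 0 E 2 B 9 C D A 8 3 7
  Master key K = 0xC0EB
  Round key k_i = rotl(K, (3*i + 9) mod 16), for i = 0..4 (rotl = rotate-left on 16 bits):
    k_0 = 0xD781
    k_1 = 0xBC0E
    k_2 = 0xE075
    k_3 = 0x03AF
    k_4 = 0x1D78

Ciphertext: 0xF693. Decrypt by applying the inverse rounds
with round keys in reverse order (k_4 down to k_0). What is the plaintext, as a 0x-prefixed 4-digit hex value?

s_0 = ciphertext = 0xF693
s_1 = InvRound(s_0, k_4) = 0x20F6
s_2 = InvRound(s_1, k_3) = 0x4120
s_3 = InvRound(s_2, k_2) = 0x6F41
s_4 = InvRound(s_3, k_1) = 0xA76F
s_5 = InvRound(s_4, k_0) = 0x31A7

0x31A7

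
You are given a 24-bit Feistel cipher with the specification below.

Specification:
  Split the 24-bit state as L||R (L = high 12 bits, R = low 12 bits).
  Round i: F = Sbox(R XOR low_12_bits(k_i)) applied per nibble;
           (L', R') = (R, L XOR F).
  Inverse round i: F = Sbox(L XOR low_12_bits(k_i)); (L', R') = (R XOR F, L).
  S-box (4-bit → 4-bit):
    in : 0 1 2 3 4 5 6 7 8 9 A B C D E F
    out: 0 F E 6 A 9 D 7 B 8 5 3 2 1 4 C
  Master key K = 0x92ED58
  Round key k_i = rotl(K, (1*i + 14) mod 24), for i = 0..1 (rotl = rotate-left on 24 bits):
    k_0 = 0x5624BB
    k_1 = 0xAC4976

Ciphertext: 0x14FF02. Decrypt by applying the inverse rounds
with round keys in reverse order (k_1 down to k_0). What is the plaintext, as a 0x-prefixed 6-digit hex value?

0x15046A

s_0 = ciphertext = 0x14FF02
s_1 = InvRound(s_0, k_1) = 0x46A14F
s_2 = InvRound(s_1, k_0) = 0x15046A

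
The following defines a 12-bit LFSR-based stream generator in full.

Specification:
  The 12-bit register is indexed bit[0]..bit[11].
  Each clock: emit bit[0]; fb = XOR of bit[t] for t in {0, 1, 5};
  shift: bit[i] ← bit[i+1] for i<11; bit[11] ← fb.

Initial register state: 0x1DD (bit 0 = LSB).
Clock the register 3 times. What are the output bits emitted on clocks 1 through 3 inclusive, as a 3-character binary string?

reg_0 = 0x1DD
clock 1: out=1, reg = 0x8EE
clock 2: out=0, reg = 0x477
clock 3: out=1, reg = 0xA3B

101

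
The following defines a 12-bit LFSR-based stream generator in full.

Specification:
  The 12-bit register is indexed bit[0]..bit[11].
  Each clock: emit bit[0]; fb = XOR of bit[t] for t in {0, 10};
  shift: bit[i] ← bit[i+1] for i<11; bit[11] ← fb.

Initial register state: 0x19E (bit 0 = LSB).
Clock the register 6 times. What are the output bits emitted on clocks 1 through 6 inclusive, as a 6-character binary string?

011110

reg_0 = 0x19E
clock 1: out=0, reg = 0x0CF
clock 2: out=1, reg = 0x867
clock 3: out=1, reg = 0xC33
clock 4: out=1, reg = 0x619
clock 5: out=1, reg = 0x30C
clock 6: out=0, reg = 0x186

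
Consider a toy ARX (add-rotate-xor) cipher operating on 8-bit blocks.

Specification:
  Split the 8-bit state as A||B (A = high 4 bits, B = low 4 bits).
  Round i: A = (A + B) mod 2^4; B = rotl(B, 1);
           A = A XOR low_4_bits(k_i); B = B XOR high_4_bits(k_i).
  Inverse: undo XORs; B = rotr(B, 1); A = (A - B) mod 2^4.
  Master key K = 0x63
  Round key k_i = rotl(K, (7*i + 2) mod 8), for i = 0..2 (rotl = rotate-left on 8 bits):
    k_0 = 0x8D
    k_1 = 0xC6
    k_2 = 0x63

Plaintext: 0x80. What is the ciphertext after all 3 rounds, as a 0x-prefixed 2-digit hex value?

s_0 = plaintext = 0x80
s_1 = Round(s_0, k_0) = 0x58
s_2 = Round(s_1, k_1) = 0xBD
s_3 = Round(s_2, k_2) = 0xBD

0xBD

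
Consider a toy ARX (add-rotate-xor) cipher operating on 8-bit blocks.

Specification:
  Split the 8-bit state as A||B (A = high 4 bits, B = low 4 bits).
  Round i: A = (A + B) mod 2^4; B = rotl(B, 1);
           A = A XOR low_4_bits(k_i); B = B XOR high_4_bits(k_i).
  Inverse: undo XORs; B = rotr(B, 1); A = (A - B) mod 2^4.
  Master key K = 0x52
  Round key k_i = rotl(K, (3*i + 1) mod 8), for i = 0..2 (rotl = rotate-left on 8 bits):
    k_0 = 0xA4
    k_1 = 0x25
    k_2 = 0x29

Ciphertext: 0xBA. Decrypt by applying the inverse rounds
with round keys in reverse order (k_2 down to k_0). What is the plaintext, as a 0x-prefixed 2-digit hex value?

0x0C

s_0 = ciphertext = 0xBA
s_1 = InvRound(s_0, k_2) = 0xE4
s_2 = InvRound(s_1, k_1) = 0x83
s_3 = InvRound(s_2, k_0) = 0x0C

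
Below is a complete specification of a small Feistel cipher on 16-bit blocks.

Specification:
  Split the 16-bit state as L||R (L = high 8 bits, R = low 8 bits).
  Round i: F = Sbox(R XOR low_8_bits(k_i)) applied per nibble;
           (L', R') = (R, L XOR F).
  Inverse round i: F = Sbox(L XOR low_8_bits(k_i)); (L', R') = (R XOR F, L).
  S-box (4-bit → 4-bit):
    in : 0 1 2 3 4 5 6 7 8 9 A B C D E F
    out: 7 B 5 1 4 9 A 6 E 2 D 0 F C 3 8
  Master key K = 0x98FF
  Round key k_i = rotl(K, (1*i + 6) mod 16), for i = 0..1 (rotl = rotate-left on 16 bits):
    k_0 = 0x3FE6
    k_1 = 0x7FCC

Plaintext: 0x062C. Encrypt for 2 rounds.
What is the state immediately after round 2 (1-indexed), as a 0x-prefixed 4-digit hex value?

0xFB3A

s_0 = plaintext = 0x062C
s_1 = Round(s_0, k_0) = 0x2CFB
s_2 = Round(s_1, k_1) = 0xFB3A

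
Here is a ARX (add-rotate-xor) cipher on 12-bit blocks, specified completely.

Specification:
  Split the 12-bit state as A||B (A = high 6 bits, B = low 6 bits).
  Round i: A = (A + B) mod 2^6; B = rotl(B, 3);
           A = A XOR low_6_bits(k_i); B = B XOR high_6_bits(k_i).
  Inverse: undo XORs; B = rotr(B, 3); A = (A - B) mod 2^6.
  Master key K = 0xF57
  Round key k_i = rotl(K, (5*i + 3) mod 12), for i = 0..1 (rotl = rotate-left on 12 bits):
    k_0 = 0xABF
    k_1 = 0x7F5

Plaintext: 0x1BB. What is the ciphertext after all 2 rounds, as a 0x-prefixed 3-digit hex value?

0x1B1

s_0 = plaintext = 0x1BB
s_1 = Round(s_0, k_0) = 0xFB5
s_2 = Round(s_1, k_1) = 0x1B1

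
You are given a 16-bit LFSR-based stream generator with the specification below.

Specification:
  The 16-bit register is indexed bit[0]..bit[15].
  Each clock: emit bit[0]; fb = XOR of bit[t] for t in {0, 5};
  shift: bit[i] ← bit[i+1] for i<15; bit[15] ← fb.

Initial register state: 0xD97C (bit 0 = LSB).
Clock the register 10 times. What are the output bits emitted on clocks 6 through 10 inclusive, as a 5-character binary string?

reg_0 = 0xD97C
clock 1: out=0, reg = 0xECBE
clock 2: out=0, reg = 0xF65F
clock 3: out=1, reg = 0xFB2F
clock 4: out=1, reg = 0x7D97
clock 5: out=1, reg = 0xBECB
clock 6: out=1, reg = 0xDF65
clock 7: out=1, reg = 0x6FB2
clock 8: out=0, reg = 0xB7D9
clock 9: out=1, reg = 0xDBEC
clock 10: out=0, reg = 0xEDF6

11010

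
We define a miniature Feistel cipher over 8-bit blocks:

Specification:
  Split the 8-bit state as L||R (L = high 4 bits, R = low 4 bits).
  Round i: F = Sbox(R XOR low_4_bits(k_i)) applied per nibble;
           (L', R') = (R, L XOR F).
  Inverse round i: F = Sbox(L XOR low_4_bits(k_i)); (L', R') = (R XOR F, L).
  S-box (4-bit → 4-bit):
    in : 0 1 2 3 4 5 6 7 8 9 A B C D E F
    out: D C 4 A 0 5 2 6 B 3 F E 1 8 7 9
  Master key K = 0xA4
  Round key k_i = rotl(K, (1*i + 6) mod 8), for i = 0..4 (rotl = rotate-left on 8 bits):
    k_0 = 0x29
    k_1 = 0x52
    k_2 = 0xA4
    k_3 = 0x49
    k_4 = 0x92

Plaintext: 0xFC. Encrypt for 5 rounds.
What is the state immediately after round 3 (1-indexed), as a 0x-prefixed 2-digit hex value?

0x70

s_0 = plaintext = 0xFC
s_1 = Round(s_0, k_0) = 0xCA
s_2 = Round(s_1, k_1) = 0xA7
s_3 = Round(s_2, k_2) = 0x70
s_4 = Round(s_3, k_3) = 0x04
s_5 = Round(s_4, k_4) = 0x42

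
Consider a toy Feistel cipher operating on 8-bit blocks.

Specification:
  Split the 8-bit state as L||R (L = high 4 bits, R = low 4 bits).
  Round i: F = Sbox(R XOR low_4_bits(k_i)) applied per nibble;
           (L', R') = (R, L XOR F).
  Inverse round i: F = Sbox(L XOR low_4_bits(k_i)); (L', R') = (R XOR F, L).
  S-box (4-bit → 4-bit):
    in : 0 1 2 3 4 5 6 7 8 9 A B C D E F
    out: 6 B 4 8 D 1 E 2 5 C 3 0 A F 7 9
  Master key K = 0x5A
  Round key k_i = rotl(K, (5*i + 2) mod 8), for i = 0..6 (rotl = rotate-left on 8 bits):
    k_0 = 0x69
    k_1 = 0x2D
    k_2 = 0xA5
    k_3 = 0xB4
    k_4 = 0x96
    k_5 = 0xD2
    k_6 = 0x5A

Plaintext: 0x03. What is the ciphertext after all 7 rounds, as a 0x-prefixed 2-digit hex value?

0x72

s_0 = plaintext = 0x03
s_1 = Round(s_0, k_0) = 0x33
s_2 = Round(s_1, k_1) = 0x34
s_3 = Round(s_2, k_2) = 0x48
s_4 = Round(s_3, k_3) = 0x8E
s_5 = Round(s_4, k_4) = 0xED
s_6 = Round(s_5, k_5) = 0xD7
s_7 = Round(s_6, k_6) = 0x72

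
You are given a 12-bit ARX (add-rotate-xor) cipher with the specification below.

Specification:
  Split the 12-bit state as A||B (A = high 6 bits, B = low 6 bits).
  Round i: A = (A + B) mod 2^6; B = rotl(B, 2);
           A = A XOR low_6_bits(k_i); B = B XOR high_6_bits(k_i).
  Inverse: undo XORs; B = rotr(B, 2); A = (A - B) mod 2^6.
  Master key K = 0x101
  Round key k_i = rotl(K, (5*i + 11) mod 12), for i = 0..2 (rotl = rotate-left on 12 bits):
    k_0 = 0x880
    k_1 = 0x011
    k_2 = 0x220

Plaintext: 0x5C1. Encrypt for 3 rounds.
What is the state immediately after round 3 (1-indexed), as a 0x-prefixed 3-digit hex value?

0xA61

s_0 = plaintext = 0x5C1
s_1 = Round(s_0, k_0) = 0x626
s_2 = Round(s_1, k_1) = 0xBDA
s_3 = Round(s_2, k_2) = 0xA61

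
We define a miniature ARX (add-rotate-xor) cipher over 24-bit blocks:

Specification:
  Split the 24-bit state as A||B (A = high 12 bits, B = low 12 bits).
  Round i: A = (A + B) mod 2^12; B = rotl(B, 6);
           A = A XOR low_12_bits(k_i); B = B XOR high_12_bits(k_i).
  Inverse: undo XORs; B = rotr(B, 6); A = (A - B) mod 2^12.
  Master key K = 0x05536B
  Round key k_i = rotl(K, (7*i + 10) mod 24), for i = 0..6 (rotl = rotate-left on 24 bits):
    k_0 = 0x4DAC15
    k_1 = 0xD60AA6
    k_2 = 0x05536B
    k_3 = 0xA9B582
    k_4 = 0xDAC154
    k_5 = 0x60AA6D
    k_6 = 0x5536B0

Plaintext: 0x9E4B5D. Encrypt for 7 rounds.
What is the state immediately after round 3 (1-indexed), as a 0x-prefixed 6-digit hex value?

s_0 = plaintext = 0x9E4B5D
s_1 = Round(s_0, k_0) = 0x9543B7
s_2 = Round(s_1, k_1) = 0x7AD0AE
s_3 = Round(s_2, k_2) = 0xB30BD7
s_4 = Round(s_3, k_3) = 0x285F74
s_5 = Round(s_4, k_4) = 0x0AD091
s_6 = Round(s_5, k_5) = 0xB53248
s_7 = Round(s_6, k_6) = 0xB2B75A

0xB30BD7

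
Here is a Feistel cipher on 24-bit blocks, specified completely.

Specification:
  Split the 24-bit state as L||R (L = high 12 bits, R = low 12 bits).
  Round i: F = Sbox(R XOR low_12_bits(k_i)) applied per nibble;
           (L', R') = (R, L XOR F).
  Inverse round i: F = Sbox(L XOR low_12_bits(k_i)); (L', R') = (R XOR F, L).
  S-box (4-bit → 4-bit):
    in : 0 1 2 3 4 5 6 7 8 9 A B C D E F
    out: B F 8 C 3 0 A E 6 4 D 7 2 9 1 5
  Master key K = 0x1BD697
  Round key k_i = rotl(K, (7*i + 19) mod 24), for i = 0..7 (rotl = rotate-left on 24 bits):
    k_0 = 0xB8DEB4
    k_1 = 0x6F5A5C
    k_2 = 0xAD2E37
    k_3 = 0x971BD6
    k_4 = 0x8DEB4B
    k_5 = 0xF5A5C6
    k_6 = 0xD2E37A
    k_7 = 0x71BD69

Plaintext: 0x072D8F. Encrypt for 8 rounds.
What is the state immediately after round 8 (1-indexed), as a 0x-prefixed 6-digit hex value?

0xB5BBCF

s_0 = plaintext = 0x072D8F
s_1 = Round(s_0, k_0) = 0xD8FCB5
s_2 = Round(s_1, k_1) = 0xCB579B
s_3 = Round(s_2, k_2) = 0x79B867
s_4 = Round(s_3, k_3) = 0x867BE4
s_5 = Round(s_4, k_4) = 0xBE43B2
s_6 = Round(s_5, k_5) = 0x3B2107
s_7 = Round(s_6, k_6) = 0x107B5B
s_8 = Round(s_7, k_7) = 0xB5BBCF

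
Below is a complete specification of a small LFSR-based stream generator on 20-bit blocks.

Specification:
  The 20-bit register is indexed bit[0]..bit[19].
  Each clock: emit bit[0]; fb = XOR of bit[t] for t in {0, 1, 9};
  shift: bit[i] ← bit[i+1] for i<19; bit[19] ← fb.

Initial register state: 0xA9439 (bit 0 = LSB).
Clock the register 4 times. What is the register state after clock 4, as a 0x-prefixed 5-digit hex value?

reg_0 = 0xA9439
clock 1: out=1, reg = 0xD4A1C
clock 2: out=0, reg = 0xEA50E
clock 3: out=0, reg = 0xF5287
clock 4: out=1, reg = 0xFA943

0xFA943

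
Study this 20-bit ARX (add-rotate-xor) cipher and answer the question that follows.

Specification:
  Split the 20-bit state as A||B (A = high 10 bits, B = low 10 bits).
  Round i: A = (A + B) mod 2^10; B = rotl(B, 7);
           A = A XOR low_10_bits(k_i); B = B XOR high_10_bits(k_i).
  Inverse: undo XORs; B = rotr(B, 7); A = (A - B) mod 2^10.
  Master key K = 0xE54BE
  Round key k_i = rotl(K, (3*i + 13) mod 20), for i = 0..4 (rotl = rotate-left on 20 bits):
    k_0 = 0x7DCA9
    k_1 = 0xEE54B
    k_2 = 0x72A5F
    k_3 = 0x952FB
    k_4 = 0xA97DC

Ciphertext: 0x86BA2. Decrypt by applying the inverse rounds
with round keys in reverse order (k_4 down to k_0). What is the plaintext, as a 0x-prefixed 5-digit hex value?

0x7089F

s_0 = ciphertext = 0x86BA2
s_1 = InvRound(s_0, k_4) = 0x6303A
s_2 = InvRound(s_1, k_3) = 0x00F74
s_3 = InvRound(s_2, k_2) = 0x19DF5
s_4 = InvRound(s_3, k_1) = 0xB2264
s_5 = InvRound(s_4, k_0) = 0x7089F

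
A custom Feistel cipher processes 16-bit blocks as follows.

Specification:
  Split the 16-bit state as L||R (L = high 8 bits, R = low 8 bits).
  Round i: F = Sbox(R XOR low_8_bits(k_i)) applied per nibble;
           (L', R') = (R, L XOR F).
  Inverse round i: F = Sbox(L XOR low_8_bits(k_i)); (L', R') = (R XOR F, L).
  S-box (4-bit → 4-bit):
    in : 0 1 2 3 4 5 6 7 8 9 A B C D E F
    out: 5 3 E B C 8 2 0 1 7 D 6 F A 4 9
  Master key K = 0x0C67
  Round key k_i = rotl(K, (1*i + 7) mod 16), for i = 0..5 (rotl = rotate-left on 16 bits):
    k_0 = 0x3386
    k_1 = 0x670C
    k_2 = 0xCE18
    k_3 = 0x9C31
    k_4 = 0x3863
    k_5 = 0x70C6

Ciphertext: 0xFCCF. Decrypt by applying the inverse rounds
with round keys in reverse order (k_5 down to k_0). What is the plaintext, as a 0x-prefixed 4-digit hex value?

0x1E66

s_0 = ciphertext = 0xFCCF
s_1 = InvRound(s_0, k_5) = 0x72FC
s_2 = InvRound(s_1, k_4) = 0xCF72
s_3 = InvRound(s_2, k_3) = 0xE6CF
s_4 = InvRound(s_3, k_2) = 0x5BE6
s_5 = InvRound(s_4, k_1) = 0x665B
s_6 = InvRound(s_5, k_0) = 0x1E66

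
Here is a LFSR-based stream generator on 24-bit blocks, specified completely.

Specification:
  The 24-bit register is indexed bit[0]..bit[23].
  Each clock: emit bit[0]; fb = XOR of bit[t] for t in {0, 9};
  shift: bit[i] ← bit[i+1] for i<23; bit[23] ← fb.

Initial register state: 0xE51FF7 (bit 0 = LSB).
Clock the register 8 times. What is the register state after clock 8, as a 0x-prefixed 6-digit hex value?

reg_0 = 0xE51FF7
clock 1: out=1, reg = 0x728FFB
clock 2: out=1, reg = 0x3947FD
clock 3: out=1, reg = 0x1CA3FE
clock 4: out=0, reg = 0x8E51FF
clock 5: out=1, reg = 0xC728FF
clock 6: out=1, reg = 0xE3947F
clock 7: out=1, reg = 0xF1CA3F
clock 8: out=1, reg = 0x78E51F

0x78E51F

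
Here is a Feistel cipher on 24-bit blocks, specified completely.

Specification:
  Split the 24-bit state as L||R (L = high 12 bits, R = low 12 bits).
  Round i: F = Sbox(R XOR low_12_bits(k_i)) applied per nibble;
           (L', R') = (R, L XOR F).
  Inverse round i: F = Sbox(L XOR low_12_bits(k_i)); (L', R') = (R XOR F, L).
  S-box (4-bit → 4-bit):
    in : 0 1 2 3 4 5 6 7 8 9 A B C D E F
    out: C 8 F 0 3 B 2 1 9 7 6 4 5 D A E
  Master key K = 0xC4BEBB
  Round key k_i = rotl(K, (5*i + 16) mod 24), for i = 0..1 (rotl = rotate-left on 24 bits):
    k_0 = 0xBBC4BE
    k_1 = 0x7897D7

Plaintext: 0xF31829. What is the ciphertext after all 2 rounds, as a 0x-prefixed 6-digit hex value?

s_0 = plaintext = 0xF31829
s_1 = Round(s_0, k_0) = 0x829A40
s_2 = Round(s_1, k_1) = 0xA40558

0xA40558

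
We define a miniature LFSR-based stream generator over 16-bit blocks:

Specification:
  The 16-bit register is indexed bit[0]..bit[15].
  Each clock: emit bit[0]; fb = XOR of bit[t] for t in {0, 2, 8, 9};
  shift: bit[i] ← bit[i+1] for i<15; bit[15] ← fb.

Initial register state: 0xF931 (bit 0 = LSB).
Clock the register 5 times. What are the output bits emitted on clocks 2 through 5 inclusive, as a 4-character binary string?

reg_0 = 0xF931
clock 1: out=1, reg = 0x7C98
clock 2: out=0, reg = 0x3E4C
clock 3: out=0, reg = 0x1F26
clock 4: out=0, reg = 0x8F93
clock 5: out=1, reg = 0xC7C9

0001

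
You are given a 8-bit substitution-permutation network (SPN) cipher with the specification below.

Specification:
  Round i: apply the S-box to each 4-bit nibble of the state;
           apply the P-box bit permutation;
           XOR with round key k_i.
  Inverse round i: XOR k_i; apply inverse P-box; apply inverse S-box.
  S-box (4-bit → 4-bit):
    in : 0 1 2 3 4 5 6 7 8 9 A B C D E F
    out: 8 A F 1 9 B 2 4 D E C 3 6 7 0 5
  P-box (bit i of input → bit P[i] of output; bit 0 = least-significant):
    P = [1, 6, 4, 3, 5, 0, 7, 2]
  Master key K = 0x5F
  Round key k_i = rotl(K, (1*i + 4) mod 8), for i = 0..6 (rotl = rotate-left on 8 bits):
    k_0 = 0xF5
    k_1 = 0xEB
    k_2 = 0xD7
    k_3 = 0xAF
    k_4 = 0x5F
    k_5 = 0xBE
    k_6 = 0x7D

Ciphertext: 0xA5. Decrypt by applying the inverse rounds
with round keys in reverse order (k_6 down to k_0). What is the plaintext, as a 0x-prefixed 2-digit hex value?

0x6D

s_0 = ciphertext = 0xA5
s_1 = InvRound(s_0, k_6) = 0x79
s_2 = InvRound(s_1, k_5) = 0x9B
s_3 = InvRound(s_2, k_4) = 0xA6
s_4 = InvRound(s_3, k_3) = 0x60
s_5 = InvRound(s_4, k_2) = 0x2F
s_6 = InvRound(s_5, k_1) = 0xA6
s_7 = InvRound(s_6, k_0) = 0x6D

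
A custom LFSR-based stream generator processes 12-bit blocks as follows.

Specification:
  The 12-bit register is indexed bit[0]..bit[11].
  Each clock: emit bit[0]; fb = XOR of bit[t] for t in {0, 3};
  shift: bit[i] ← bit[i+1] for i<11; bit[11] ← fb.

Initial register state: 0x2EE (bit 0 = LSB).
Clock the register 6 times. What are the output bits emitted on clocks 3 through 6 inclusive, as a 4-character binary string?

1101

reg_0 = 0x2EE
clock 1: out=0, reg = 0x977
clock 2: out=1, reg = 0xCBB
clock 3: out=1, reg = 0x65D
clock 4: out=1, reg = 0x32E
clock 5: out=0, reg = 0x997
clock 6: out=1, reg = 0xCCB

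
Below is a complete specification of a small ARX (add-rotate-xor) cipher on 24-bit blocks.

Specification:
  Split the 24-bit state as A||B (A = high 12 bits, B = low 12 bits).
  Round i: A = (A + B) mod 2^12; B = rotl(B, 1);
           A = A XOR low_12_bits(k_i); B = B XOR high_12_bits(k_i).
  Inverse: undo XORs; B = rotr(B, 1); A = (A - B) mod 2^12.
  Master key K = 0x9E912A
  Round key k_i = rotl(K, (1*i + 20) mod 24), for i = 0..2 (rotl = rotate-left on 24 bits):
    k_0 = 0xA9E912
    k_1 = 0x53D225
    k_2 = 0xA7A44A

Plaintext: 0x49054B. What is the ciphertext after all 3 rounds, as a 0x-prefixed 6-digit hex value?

s_0 = plaintext = 0x49054B
s_1 = Round(s_0, k_0) = 0x0C9008
s_2 = Round(s_1, k_1) = 0x2F452D
s_3 = Round(s_2, k_2) = 0xC6B020

0xC6B020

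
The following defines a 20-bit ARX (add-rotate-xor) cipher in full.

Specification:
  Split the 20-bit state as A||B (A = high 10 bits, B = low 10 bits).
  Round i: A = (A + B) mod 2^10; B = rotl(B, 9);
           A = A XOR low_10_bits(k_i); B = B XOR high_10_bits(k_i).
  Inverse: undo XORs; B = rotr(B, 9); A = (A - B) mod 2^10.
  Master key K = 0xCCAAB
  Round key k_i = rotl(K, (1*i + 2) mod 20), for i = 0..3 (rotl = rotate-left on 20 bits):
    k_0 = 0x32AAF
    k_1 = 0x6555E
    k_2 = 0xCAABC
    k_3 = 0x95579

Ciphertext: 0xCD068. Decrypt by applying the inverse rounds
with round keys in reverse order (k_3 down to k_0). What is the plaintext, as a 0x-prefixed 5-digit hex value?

0x0E14F

s_0 = ciphertext = 0xCD068
s_1 = InvRound(s_0, k_3) = 0x7487B
s_2 = InvRound(s_1, k_2) = 0x32EA3
s_3 = InvRound(s_2, k_1) = 0xCA26D
s_4 = InvRound(s_3, k_0) = 0x0E14F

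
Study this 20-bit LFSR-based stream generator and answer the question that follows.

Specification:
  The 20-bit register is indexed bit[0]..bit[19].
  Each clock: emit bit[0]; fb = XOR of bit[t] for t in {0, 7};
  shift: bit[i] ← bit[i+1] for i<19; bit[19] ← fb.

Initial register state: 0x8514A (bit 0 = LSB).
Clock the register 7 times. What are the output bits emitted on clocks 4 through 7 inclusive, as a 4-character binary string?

1001

reg_0 = 0x8514A
clock 1: out=0, reg = 0x428A5
clock 2: out=1, reg = 0x21452
clock 3: out=0, reg = 0x10A29
clock 4: out=1, reg = 0x88514
clock 5: out=0, reg = 0x4428A
clock 6: out=0, reg = 0xA2145
clock 7: out=1, reg = 0xD10A2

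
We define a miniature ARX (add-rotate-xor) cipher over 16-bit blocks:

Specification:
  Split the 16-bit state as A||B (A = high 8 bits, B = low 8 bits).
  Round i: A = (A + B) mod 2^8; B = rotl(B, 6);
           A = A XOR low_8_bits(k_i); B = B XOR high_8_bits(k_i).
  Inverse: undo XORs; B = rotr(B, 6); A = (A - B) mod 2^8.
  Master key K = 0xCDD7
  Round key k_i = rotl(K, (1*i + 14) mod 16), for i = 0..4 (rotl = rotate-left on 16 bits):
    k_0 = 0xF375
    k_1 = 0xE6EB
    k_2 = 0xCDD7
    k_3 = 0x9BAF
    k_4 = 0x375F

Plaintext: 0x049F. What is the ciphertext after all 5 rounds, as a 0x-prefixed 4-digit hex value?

0xC282

s_0 = plaintext = 0x049F
s_1 = Round(s_0, k_0) = 0xD614
s_2 = Round(s_1, k_1) = 0x01E3
s_3 = Round(s_2, k_2) = 0x3335
s_4 = Round(s_3, k_3) = 0xC7D6
s_5 = Round(s_4, k_4) = 0xC282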